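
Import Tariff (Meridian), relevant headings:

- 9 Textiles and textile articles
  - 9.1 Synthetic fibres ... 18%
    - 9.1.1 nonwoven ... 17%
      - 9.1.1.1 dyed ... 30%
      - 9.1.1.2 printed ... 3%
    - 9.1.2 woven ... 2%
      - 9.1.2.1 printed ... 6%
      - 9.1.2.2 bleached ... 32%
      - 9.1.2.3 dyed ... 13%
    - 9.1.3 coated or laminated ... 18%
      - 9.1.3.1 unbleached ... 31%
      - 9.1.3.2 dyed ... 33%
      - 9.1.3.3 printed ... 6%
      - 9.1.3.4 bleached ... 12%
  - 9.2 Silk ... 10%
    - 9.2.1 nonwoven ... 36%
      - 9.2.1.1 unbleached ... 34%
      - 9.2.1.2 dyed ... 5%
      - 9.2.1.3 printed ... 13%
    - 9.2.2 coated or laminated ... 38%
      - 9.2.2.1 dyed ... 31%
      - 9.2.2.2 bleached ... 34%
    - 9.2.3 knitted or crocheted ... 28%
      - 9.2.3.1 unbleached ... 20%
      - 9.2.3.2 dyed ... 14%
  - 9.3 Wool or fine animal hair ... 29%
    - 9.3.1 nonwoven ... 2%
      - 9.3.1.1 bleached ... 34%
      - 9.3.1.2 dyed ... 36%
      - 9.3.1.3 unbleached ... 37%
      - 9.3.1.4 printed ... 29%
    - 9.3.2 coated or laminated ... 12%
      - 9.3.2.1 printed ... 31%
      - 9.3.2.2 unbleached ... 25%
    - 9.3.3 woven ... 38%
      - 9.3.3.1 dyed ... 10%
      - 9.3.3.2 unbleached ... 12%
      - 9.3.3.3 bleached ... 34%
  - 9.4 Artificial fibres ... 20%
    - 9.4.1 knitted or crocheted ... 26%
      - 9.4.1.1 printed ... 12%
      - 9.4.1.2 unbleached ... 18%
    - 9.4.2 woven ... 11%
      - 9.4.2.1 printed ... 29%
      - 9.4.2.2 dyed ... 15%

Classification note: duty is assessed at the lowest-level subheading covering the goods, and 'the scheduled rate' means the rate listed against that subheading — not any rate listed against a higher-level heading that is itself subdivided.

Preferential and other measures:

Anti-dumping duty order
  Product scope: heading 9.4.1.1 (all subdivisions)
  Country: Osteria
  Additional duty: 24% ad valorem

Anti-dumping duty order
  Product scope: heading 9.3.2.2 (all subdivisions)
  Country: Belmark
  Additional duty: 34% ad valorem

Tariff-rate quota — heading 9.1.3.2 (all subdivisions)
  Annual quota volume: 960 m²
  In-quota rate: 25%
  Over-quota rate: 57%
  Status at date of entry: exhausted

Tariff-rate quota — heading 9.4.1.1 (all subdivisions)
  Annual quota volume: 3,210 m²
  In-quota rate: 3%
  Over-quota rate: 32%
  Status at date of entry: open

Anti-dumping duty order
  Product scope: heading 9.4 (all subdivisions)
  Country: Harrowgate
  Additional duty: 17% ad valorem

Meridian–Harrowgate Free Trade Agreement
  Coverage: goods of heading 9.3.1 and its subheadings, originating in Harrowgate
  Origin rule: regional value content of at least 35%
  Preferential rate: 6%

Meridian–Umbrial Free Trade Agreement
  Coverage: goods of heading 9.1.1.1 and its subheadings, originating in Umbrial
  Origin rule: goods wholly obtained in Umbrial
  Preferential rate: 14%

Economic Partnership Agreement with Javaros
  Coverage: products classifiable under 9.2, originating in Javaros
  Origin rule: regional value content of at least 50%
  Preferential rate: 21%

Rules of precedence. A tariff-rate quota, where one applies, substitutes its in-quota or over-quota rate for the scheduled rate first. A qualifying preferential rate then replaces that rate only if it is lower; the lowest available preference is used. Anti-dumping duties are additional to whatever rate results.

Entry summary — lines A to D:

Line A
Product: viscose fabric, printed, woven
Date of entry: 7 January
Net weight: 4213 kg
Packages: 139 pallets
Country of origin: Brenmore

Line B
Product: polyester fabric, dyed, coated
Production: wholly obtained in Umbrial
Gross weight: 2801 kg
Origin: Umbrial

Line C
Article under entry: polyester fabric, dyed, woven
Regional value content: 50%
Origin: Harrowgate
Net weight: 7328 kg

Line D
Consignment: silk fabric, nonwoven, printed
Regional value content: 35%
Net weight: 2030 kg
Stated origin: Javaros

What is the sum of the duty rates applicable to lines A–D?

Line A: viscose → 9.4; woven → 9.4.2; printed → 9.4.2.1. Scheduled 29%. No special measure applies. → 29%.
Line B: polyester → 9.1; coated → 9.1.3; dyed → 9.1.3.2. Scheduled 33%. quota on 9.1.3.2 exhausted → over-quota 57%; Umbrial agreement on 9.1.1.1: 9.1.3.2 not covered. → 57%.
Line C: polyester → 9.1; woven → 9.1.2; dyed → 9.1.2.3. Scheduled 13%. Harrowgate agreement on 9.3.1: 9.1.2.3 not covered. → 13%.
Line D: silk → 9.2; nonwoven → 9.2.1; printed → 9.2.1.3. Scheduled 13%. Javaros agreement on 9.2: RVC < 50%. → 13%.
Sum: 29% + 57% + 13% + 13% = 112%.

112%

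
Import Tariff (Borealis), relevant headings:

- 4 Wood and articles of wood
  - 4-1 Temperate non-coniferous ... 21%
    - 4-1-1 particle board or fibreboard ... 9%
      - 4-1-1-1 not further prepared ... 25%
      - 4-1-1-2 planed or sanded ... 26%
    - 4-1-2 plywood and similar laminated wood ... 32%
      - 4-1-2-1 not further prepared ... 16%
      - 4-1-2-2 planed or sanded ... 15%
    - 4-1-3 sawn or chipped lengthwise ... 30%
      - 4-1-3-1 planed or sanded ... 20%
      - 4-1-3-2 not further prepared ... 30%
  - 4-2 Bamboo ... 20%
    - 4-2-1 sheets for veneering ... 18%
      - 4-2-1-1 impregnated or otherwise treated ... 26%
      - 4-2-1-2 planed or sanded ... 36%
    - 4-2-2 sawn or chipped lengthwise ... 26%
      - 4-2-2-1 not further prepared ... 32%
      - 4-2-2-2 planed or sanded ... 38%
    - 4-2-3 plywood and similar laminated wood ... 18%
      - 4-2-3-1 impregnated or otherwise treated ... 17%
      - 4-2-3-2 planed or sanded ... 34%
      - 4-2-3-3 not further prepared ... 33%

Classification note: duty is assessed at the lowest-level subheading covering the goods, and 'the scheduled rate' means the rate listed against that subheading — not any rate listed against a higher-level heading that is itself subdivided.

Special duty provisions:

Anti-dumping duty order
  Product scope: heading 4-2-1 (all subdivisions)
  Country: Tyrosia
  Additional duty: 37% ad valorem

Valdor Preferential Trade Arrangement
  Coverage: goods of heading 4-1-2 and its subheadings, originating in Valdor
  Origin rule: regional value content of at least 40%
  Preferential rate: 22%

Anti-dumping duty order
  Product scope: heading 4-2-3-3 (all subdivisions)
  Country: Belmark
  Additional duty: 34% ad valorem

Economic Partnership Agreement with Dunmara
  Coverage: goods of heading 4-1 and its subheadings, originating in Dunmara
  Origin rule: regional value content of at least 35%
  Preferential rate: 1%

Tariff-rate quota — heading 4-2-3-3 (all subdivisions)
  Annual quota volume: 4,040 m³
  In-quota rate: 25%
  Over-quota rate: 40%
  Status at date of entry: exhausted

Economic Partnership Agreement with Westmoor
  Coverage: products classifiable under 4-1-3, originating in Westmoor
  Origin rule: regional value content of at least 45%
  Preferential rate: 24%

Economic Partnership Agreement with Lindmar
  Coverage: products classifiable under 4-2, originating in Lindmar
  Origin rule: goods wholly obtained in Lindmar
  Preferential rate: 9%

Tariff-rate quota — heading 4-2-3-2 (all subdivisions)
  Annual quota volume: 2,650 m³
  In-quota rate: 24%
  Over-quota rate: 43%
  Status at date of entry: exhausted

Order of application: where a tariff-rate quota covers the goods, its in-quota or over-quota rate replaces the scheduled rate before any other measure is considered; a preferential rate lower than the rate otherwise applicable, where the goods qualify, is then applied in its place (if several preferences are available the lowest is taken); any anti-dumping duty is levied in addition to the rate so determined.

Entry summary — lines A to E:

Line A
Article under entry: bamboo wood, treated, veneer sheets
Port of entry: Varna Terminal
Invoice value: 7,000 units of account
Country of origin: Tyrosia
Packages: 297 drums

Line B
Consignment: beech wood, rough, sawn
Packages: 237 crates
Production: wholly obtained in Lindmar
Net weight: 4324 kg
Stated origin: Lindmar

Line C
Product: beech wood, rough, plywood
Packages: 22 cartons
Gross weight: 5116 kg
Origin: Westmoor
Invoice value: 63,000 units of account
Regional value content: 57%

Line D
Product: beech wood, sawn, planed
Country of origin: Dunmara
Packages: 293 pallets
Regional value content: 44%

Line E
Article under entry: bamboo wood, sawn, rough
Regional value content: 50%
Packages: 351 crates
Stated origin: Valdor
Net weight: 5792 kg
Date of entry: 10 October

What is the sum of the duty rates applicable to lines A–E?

Line A: bamboo → 4-2; veneer sheets → 4-2-1; treated → 4-2-1-1. Scheduled 26%. anti-dumping (Tyrosia, 4-2-1): +37%; total 26% + 37% = 63%. → 63%.
Line B: beech → 4-1; sawn → 4-1-3; rough → 4-1-3-2. Scheduled 30%. Lindmar agreement on 4-2: 4-1-3-2 not covered. → 30%.
Line C: beech → 4-1; plywood → 4-1-2; rough → 4-1-2-1. Scheduled 16%. Westmoor agreement on 4-1-3: 4-1-2-1 not covered. → 16%.
Line D: beech → 4-1; sawn → 4-1-3; planed → 4-1-3-1. Scheduled 20%. Dunmara agreement on 4-1: RVC ≥ 35% → 1% available; preferential 1%. → 1%.
Line E: bamboo → 4-2; sawn → 4-2-2; rough → 4-2-2-1. Scheduled 32%. Valdor agreement on 4-1-2: 4-2-2-1 not covered. → 32%.
Sum: 63% + 30% + 16% + 1% + 32% = 142%.

142%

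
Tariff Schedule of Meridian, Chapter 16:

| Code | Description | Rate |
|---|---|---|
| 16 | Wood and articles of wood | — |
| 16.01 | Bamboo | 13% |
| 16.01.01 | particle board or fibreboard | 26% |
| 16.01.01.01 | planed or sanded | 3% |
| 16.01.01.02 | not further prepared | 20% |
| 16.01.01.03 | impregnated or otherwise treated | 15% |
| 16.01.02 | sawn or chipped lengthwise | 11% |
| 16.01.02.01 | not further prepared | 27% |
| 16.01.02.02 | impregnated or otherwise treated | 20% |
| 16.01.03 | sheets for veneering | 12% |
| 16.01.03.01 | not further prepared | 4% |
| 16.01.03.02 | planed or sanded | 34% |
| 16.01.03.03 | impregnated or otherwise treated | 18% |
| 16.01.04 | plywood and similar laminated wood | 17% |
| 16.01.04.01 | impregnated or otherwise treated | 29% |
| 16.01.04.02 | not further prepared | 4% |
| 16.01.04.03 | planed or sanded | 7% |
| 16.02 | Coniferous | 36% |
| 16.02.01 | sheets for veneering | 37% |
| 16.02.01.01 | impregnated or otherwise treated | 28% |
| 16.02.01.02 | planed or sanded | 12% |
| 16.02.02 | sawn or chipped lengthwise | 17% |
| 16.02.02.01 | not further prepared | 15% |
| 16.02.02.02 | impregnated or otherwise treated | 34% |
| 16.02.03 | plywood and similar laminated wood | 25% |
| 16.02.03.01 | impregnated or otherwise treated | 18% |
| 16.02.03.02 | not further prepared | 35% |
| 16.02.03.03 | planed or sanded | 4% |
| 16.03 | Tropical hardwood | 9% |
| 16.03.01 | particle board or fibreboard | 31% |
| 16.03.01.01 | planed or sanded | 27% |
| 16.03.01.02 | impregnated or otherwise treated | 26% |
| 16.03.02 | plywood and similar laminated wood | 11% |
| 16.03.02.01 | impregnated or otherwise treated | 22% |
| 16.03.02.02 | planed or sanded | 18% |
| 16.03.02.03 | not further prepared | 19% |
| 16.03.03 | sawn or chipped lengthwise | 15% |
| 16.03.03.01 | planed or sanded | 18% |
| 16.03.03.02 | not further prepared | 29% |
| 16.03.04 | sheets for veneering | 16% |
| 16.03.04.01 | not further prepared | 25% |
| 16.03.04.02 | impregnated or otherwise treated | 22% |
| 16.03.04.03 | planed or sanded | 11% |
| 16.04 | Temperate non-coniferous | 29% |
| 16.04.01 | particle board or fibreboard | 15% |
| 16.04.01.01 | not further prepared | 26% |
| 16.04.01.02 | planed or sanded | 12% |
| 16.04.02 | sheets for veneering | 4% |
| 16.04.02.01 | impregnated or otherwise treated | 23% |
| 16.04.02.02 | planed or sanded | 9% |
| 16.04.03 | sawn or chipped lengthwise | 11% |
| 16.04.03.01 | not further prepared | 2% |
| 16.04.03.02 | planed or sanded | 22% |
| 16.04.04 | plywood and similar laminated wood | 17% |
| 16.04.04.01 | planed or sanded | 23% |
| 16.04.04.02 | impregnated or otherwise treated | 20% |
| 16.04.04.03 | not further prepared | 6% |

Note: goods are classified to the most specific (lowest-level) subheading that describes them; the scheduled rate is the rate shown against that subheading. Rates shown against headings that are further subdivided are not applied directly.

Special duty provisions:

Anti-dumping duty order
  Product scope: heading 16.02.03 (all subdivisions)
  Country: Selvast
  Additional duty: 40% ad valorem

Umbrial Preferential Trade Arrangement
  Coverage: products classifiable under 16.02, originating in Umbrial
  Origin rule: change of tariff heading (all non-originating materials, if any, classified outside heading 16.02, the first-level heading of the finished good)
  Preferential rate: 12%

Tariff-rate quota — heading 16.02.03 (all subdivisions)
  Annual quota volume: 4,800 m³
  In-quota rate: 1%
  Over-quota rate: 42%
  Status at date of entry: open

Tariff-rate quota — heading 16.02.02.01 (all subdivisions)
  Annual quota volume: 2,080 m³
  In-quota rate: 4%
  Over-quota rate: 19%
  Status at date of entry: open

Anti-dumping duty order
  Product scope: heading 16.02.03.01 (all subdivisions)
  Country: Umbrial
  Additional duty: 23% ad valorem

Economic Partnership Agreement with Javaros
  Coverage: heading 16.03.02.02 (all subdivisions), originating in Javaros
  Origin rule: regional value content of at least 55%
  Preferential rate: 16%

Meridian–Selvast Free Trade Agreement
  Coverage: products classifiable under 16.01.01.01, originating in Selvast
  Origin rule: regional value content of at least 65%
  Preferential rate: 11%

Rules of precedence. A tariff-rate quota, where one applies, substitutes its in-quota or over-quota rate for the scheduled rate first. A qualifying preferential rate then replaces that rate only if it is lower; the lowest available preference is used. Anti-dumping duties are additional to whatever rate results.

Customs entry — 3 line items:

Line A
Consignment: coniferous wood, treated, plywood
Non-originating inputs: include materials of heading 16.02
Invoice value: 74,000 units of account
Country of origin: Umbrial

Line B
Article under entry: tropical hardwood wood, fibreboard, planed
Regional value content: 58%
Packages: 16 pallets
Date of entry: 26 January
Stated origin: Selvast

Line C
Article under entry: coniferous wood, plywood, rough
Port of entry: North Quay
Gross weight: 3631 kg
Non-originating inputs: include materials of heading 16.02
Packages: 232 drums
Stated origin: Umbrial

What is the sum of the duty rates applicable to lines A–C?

Line A: coniferous → 16.02; plywood → 16.02.03; treated → 16.02.03.01. Scheduled 18%. quota on 16.02.03 open → in-quota 1%; Umbrial agreement on 16.02: CTH not met; anti-dumping (Umbrial, 16.02.03.01): +23%; total 1% + 23% = 24%. → 24%.
Line B: tropical hardwood → 16.03; fibreboard → 16.03.01; planed → 16.03.01.01. Scheduled 27%. Selvast agreement on 16.01.01.01: 16.03.01.01 not covered. → 27%.
Line C: coniferous → 16.02; plywood → 16.02.03; rough → 16.02.03.02. Scheduled 35%. quota on 16.02.03 open → in-quota 1%; Umbrial agreement on 16.02: CTH not met. → 1%.
Sum: 24% + 27% + 1% = 52%.

52%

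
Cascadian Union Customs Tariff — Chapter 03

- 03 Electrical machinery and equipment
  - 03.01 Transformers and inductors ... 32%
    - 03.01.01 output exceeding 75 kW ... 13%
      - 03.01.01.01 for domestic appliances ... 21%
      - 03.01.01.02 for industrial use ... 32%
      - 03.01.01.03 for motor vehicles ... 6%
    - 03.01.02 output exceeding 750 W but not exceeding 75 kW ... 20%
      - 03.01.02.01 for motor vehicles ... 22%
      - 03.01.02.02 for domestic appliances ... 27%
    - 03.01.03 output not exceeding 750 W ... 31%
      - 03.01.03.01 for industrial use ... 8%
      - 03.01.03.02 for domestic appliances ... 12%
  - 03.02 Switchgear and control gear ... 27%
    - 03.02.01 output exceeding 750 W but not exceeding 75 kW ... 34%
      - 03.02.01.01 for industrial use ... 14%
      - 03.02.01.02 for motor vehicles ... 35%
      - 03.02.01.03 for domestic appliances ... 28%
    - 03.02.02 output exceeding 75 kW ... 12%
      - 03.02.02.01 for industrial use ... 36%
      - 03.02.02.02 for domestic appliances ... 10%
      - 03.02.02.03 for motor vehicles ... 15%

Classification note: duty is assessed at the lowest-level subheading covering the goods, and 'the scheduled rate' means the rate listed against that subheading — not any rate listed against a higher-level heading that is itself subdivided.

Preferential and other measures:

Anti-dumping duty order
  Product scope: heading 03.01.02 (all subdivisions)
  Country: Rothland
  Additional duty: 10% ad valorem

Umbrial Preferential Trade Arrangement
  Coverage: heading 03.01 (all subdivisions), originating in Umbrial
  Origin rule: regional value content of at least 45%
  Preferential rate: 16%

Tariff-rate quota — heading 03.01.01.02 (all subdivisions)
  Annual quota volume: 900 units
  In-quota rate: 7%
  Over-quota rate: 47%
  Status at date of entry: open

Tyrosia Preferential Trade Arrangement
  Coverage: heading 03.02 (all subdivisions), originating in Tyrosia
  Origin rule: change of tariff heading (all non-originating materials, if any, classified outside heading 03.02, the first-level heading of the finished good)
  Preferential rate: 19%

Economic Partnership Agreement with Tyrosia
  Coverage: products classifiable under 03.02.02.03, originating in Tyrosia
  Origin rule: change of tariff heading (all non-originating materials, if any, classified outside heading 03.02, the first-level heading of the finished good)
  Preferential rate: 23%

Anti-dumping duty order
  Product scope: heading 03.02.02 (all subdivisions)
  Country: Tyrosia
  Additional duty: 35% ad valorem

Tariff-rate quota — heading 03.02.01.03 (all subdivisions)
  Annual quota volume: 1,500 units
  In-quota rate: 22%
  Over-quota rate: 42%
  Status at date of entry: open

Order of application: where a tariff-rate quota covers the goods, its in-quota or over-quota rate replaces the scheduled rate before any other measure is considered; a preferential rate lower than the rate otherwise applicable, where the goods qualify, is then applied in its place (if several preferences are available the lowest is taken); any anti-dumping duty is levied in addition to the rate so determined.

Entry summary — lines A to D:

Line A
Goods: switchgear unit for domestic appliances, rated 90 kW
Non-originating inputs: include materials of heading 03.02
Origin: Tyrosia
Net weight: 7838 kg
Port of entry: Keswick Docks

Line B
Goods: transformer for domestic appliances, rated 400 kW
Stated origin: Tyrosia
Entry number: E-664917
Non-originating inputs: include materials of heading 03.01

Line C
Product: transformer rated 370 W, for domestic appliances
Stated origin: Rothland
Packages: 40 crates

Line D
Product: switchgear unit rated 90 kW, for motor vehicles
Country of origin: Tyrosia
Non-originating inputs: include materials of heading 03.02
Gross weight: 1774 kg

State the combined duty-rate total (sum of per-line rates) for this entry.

Line A: switchgear unit → 03.02; rated 90 kW → 03.02.02; for domestic appliances → 03.02.02.02. Scheduled 10%. Tyrosia agreement on 03.02: CTH not met; Tyrosia agreement on 03.02.02.03: 03.02.02.02 not covered; anti-dumping (Tyrosia, 03.02.02): +35%; total 10% + 35% = 45%. → 45%.
Line B: transformer → 03.01; rated 400 kW → 03.01.01; for domestic appliances → 03.01.01.01. Scheduled 21%. Tyrosia agreement on 03.02: 03.01.01.01 not covered; Tyrosia agreement on 03.02.02.03: 03.01.01.01 not covered. → 21%.
Line C: transformer → 03.01; rated 370 W → 03.01.03; for domestic appliances → 03.01.03.02. Scheduled 12%. No special measure applies. → 12%.
Line D: switchgear unit → 03.02; rated 90 kW → 03.02.02; for motor vehicles → 03.02.02.03. Scheduled 15%. Tyrosia agreement on 03.02: CTH not met; Tyrosia agreement on 03.02.02.03: CTH not met; anti-dumping (Tyrosia, 03.02.02): +35%; total 15% + 35% = 50%. → 50%.
Sum: 45% + 21% + 12% + 50% = 128%.

128%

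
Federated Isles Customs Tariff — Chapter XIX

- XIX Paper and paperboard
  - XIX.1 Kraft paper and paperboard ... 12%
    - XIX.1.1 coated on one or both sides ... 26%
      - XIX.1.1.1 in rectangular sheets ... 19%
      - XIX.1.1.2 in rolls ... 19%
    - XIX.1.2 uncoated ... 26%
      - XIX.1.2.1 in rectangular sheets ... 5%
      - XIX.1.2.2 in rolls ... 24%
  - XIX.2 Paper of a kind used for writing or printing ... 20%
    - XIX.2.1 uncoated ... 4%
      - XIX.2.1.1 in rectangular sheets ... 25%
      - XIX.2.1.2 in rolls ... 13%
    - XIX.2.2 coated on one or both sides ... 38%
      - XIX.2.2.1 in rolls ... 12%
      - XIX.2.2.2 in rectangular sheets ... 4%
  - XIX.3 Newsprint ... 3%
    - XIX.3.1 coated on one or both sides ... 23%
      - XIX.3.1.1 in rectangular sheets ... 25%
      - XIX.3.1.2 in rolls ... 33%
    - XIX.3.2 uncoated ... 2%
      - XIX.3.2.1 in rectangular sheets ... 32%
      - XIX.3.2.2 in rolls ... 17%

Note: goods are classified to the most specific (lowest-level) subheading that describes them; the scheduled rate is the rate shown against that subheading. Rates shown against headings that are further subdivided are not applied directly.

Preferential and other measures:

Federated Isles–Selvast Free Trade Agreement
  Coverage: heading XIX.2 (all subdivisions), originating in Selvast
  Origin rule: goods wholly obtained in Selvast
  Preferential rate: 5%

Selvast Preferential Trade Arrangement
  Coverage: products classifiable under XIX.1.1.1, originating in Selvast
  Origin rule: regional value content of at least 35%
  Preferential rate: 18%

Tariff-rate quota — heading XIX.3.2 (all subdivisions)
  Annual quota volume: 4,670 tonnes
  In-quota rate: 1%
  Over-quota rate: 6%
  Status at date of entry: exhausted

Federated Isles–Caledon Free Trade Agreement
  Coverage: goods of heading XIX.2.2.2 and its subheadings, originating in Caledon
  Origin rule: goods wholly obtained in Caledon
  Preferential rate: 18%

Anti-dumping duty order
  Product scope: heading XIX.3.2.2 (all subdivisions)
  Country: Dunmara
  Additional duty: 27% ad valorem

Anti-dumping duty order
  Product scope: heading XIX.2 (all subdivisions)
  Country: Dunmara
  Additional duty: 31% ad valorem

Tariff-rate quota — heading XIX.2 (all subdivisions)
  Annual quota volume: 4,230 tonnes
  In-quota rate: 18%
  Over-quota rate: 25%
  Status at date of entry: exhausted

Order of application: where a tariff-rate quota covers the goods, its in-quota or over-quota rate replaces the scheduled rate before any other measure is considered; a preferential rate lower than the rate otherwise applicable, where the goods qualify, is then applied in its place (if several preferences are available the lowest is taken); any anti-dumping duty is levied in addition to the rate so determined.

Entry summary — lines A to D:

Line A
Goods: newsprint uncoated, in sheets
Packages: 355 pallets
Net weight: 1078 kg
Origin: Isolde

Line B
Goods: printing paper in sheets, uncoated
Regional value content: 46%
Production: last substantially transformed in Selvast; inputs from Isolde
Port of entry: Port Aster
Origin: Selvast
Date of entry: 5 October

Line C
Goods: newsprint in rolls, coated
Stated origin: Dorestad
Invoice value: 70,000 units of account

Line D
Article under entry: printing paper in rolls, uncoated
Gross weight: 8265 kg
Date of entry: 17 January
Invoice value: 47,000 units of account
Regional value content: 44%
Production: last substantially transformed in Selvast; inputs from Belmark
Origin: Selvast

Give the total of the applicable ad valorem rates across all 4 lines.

Line A: newsprint → XIX.3; uncoated → XIX.3.2; in sheets → XIX.3.2.1. Scheduled 32%. quota on XIX.3.2 exhausted → over-quota 6%. → 6%.
Line B: printing paper → XIX.2; uncoated → XIX.2.1; in sheets → XIX.2.1.1. Scheduled 25%. quota on XIX.2 exhausted → over-quota 25%; Selvast agreement on XIX.2: not wholly obtained; Selvast agreement on XIX.1.1.1: XIX.2.1.1 not covered. → 25%.
Line C: newsprint → XIX.3; coated → XIX.3.1; in rolls → XIX.3.1.2. Scheduled 33%. No special measure applies. → 33%.
Line D: printing paper → XIX.2; uncoated → XIX.2.1; in rolls → XIX.2.1.2. Scheduled 13%. quota on XIX.2 exhausted → over-quota 25%; Selvast agreement on XIX.2: not wholly obtained; Selvast agreement on XIX.1.1.1: XIX.2.1.2 not covered. → 25%.
Sum: 6% + 25% + 33% + 25% = 89%.

89%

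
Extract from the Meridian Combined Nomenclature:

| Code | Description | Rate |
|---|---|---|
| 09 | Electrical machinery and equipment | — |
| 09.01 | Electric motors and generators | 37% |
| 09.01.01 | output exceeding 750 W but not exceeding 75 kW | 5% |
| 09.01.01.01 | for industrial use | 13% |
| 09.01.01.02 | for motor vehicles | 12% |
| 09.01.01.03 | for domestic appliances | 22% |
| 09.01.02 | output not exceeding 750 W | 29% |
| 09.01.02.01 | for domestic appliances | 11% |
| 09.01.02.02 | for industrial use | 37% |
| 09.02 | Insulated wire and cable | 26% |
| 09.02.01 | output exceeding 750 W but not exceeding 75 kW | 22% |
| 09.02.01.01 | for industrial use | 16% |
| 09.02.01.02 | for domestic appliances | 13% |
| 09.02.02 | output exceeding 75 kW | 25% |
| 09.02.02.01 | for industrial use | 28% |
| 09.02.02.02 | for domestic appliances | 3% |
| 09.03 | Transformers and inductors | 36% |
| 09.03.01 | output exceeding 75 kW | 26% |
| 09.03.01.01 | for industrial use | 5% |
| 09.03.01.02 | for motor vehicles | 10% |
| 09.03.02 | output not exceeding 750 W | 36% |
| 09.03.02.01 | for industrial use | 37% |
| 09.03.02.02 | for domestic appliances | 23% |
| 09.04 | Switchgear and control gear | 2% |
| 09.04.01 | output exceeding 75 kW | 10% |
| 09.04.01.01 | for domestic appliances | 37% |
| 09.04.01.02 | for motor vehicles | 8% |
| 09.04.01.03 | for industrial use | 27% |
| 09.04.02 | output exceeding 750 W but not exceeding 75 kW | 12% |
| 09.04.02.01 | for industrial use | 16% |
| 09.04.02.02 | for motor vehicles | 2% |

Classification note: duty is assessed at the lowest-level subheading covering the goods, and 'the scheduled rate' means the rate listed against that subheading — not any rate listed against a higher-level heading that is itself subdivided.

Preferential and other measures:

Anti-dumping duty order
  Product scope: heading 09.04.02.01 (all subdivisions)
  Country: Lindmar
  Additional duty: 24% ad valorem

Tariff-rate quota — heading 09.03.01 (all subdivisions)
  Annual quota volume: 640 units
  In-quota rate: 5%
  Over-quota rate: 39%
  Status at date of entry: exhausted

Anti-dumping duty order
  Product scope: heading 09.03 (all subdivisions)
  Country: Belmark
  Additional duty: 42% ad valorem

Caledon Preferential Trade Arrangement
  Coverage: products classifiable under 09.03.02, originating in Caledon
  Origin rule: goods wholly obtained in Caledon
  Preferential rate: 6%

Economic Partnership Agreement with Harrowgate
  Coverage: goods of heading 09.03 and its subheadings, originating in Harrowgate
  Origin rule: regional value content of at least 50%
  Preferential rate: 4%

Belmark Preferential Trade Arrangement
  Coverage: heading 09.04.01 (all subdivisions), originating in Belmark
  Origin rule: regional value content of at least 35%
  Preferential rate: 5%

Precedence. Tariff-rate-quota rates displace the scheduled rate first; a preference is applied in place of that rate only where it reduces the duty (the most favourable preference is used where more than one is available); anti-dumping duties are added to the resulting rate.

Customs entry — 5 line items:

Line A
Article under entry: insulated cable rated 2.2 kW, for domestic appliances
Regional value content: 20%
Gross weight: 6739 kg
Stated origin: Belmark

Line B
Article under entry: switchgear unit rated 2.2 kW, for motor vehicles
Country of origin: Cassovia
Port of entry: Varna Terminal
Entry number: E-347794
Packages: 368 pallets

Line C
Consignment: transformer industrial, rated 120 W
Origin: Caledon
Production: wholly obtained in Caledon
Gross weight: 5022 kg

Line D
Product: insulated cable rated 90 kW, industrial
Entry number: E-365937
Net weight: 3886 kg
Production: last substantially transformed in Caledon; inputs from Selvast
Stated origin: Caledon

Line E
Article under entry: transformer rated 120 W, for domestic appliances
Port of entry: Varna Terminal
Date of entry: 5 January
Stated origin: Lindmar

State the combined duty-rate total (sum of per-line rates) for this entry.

Line A: insulated cable → 09.02; rated 2.2 kW → 09.02.01; for domestic appliances → 09.02.01.02. Scheduled 13%. Belmark agreement on 09.04.01: 09.02.01.02 not covered. → 13%.
Line B: switchgear unit → 09.04; rated 2.2 kW → 09.04.02; for motor vehicles → 09.04.02.02. Scheduled 2%. No special measure applies. → 2%.
Line C: transformer → 09.03; rated 120 W → 09.03.02; industrial → 09.03.02.01. Scheduled 37%. Caledon agreement on 09.03.02: wholly obtained → 6% available; preferential 6%. → 6%.
Line D: insulated cable → 09.02; rated 90 kW → 09.02.02; industrial → 09.02.02.01. Scheduled 28%. Caledon agreement on 09.03.02: 09.02.02.01 not covered. → 28%.
Line E: transformer → 09.03; rated 120 W → 09.03.02; for domestic appliances → 09.03.02.02. Scheduled 23%. No special measure applies. → 23%.
Sum: 13% + 2% + 6% + 28% + 23% = 72%.

72%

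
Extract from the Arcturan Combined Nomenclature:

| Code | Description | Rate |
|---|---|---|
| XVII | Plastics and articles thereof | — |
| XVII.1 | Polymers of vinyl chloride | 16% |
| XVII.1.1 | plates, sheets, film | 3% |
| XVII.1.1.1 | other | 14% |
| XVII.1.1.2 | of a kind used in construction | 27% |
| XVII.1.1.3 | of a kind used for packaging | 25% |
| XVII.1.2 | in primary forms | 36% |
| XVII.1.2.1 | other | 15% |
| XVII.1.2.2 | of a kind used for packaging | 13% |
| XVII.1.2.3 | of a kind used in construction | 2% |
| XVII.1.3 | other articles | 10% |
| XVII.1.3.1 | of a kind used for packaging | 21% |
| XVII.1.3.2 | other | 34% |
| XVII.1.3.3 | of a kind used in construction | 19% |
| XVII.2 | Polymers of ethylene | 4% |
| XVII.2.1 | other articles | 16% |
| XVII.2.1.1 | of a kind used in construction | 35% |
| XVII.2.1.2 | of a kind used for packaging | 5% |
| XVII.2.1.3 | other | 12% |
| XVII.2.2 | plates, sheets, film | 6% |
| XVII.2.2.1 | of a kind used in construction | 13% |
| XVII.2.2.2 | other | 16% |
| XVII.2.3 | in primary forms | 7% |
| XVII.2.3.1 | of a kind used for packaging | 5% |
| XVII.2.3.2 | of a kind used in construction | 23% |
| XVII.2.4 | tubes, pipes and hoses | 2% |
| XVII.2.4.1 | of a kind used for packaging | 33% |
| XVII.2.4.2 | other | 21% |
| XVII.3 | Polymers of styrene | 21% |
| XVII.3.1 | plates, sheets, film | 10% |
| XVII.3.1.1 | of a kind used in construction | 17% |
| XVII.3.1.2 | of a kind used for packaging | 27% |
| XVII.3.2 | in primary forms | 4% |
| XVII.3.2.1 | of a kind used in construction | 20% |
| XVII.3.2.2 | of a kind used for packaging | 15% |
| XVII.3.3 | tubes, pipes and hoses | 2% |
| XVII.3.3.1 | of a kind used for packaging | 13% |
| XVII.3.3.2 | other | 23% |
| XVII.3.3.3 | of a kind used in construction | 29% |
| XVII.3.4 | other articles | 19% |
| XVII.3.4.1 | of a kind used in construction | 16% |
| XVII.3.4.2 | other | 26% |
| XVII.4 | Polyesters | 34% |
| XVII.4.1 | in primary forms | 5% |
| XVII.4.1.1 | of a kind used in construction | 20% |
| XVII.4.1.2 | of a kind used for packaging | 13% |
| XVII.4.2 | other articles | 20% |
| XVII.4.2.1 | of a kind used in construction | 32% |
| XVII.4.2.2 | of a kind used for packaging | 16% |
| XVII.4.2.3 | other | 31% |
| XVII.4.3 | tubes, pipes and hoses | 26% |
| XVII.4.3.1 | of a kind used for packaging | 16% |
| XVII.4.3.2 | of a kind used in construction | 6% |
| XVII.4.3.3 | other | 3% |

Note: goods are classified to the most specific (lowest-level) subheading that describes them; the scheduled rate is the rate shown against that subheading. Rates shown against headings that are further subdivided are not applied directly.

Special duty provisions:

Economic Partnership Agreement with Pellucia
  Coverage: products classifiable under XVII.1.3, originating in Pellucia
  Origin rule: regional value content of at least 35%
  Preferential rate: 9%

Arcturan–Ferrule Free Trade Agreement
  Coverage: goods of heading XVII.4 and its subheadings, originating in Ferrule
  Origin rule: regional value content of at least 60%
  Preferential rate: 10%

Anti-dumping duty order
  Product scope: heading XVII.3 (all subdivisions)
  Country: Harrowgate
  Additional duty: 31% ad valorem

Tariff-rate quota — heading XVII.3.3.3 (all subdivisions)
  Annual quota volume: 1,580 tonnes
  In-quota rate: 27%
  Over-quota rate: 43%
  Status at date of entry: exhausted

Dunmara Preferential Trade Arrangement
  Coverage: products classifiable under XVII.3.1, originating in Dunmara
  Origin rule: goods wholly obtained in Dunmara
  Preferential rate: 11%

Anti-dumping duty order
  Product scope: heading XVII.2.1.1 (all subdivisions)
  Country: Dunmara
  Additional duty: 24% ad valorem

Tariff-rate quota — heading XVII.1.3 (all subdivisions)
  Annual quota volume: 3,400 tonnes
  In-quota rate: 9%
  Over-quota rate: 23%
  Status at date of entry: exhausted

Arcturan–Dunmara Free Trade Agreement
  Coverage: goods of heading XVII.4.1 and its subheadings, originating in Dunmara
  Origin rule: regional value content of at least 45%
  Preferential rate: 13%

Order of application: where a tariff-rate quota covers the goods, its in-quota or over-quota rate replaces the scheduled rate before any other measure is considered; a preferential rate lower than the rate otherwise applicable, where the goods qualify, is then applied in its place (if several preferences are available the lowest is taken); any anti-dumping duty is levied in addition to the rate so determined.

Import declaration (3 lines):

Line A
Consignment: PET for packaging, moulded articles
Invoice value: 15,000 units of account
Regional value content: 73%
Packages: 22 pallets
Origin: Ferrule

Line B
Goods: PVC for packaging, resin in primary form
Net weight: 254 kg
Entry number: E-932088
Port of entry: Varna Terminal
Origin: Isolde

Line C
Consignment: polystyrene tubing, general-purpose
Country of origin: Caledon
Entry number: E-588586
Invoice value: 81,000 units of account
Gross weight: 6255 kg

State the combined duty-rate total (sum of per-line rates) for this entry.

Line A: PET → XVII.4; moulded articles → XVII.4.2; for packaging → XVII.4.2.2. Scheduled 16%. Ferrule agreement on XVII.4: RVC ≥ 60% → 10% available; preferential 10%. → 10%.
Line B: PVC → XVII.1; resin in primary form → XVII.1.2; for packaging → XVII.1.2.2. Scheduled 13%. No special measure applies. → 13%.
Line C: polystyrene → XVII.3; tubing → XVII.3.3; general-purpose → XVII.3.3.2. Scheduled 23%. No special measure applies. → 23%.
Sum: 10% + 13% + 23% = 46%.

46%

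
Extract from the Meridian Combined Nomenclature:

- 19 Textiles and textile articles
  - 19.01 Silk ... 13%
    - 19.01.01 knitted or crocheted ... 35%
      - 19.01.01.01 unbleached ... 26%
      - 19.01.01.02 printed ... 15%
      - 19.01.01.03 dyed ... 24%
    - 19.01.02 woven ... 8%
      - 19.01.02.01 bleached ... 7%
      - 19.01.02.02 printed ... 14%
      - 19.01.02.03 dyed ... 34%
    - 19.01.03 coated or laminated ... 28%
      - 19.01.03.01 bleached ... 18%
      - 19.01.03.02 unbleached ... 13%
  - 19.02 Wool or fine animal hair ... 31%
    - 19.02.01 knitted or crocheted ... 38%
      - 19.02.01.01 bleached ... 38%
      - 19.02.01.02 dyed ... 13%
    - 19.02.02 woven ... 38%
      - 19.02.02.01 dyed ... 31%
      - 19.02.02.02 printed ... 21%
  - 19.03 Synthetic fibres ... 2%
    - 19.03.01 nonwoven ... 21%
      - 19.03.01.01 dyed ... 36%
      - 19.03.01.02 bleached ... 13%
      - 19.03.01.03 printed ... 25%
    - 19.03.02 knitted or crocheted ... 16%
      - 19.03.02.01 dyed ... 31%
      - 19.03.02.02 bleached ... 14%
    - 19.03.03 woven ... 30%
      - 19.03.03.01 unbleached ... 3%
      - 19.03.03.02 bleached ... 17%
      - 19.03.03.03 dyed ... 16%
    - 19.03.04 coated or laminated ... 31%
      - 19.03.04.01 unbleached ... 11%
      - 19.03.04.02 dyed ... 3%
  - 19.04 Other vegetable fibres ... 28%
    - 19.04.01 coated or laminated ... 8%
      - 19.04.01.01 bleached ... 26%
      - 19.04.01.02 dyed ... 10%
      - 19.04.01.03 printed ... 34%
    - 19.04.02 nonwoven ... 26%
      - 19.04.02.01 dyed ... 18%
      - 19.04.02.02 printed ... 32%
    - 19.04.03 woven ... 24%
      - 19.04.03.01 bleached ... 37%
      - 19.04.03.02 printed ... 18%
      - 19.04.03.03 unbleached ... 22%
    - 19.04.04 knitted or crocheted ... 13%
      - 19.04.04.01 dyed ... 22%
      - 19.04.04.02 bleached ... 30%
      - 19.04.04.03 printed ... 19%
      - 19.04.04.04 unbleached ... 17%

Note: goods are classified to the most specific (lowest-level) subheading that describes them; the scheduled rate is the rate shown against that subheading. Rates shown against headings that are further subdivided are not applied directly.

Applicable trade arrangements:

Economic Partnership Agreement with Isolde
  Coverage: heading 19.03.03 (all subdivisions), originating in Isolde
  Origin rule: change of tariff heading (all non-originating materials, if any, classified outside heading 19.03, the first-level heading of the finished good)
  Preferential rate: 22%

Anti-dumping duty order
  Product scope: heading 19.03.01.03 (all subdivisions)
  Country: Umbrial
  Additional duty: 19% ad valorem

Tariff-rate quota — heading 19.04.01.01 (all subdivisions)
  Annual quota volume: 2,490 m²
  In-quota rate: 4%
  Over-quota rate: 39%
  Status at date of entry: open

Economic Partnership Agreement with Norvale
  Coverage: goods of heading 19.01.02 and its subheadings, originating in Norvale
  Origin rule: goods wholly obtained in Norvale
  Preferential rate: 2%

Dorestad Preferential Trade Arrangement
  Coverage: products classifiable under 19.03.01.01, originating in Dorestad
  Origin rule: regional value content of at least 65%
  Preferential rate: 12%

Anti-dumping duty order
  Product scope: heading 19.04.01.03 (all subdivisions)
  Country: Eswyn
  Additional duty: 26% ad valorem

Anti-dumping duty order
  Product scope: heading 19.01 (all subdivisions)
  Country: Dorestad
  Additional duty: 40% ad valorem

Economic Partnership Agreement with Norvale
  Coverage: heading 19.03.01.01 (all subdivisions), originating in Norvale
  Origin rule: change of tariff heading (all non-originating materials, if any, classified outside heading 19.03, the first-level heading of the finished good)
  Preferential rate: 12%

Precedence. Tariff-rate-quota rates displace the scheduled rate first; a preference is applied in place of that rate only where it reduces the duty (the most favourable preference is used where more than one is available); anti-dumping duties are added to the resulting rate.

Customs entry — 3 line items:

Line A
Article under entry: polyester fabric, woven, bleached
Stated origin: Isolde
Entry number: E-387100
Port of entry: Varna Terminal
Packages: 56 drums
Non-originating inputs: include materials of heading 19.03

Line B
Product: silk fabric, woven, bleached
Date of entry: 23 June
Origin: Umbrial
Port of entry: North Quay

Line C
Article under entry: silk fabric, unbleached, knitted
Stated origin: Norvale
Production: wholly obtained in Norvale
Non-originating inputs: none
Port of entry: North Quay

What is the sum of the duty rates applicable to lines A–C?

Line A: polyester → 19.03; woven → 19.03.03; bleached → 19.03.03.02. Scheduled 17%. Isolde agreement on 19.03.03: CTH not met. → 17%.
Line B: silk → 19.01; woven → 19.01.02; bleached → 19.01.02.01. Scheduled 7%. No special measure applies. → 7%.
Line C: silk → 19.01; knitted → 19.01.01; unbleached → 19.01.01.01. Scheduled 26%. Norvale agreement on 19.01.02: 19.01.01.01 not covered; Norvale agreement on 19.03.01.01: 19.01.01.01 not covered. → 26%.
Sum: 17% + 7% + 26% = 50%.

50%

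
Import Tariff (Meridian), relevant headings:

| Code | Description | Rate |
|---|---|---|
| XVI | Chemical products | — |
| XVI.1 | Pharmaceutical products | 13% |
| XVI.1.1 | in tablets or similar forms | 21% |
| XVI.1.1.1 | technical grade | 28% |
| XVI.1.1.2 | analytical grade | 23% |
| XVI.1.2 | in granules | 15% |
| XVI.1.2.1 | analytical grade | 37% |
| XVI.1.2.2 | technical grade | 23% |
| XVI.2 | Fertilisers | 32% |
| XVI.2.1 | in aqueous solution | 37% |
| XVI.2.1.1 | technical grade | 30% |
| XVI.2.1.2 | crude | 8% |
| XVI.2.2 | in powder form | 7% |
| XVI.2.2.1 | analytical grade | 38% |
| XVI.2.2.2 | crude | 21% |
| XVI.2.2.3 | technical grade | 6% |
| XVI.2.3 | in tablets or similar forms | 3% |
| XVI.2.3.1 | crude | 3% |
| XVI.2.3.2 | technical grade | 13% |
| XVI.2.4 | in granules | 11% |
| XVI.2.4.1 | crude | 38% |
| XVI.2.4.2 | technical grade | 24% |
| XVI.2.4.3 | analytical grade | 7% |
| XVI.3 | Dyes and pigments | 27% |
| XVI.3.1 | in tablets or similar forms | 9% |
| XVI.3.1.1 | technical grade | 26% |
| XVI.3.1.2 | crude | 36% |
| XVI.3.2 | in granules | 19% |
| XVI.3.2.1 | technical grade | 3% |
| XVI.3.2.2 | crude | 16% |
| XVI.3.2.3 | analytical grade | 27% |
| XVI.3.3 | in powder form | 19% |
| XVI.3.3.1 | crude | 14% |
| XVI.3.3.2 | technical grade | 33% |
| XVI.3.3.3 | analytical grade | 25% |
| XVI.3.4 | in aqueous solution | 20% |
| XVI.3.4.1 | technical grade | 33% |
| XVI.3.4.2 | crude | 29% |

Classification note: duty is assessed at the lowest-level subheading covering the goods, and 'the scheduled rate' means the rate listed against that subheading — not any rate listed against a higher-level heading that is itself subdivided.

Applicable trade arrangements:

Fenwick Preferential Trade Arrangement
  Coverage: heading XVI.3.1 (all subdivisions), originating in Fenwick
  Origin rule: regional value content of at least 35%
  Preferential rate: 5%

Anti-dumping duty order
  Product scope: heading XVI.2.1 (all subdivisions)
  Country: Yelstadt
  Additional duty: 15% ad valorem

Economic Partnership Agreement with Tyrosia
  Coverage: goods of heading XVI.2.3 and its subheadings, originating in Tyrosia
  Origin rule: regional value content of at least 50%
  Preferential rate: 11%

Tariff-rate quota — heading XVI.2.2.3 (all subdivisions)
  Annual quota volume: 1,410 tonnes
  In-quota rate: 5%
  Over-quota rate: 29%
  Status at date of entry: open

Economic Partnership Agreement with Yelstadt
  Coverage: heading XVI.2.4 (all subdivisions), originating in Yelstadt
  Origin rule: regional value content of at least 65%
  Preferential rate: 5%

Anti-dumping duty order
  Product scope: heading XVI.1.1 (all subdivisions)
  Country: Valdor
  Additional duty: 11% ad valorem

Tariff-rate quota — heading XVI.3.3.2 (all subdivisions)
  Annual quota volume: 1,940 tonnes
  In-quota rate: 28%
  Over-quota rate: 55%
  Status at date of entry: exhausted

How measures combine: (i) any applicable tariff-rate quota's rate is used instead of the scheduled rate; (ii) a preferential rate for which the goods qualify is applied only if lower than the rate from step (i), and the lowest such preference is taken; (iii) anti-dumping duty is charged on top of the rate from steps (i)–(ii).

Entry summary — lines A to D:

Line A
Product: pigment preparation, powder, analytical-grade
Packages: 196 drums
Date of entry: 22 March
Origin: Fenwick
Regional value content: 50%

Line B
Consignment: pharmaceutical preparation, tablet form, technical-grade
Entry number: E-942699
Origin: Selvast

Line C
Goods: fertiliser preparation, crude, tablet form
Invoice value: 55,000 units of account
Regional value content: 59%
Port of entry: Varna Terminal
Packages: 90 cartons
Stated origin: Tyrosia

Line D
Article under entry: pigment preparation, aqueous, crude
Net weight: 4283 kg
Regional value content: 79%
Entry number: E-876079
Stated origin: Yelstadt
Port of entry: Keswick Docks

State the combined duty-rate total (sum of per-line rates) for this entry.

Line A: pigment → XVI.3; powder → XVI.3.3; analytical-grade → XVI.3.3.3. Scheduled 25%. Fenwick agreement on XVI.3.1: XVI.3.3.3 not covered. → 25%.
Line B: pharmaceutical → XVI.1; tablet form → XVI.1.1; technical-grade → XVI.1.1.1. Scheduled 28%. No special measure applies. → 28%.
Line C: fertiliser → XVI.2; tablet form → XVI.2.3; crude → XVI.2.3.1. Scheduled 3%. Tyrosia agreement on XVI.2.3: RVC ≥ 50% → 11% available; preference 11% not lower than 3% → no reduction. → 3%.
Line D: pigment → XVI.3; aqueous → XVI.3.4; crude → XVI.3.4.2. Scheduled 29%. Yelstadt agreement on XVI.2.4: XVI.3.4.2 not covered. → 29%.
Sum: 25% + 28% + 3% + 29% = 85%.

85%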